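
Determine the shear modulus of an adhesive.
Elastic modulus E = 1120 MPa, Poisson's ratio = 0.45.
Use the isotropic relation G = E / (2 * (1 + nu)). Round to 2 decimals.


G = 1120 / (2*(1+0.45)) = 1120 / 2.90
= 386.21 MPa

386.21


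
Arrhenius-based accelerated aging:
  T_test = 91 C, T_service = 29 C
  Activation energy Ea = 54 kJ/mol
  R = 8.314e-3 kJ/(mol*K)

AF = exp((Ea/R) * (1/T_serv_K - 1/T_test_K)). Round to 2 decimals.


T_test_K = 364.15, T_serv_K = 302.15
AF = exp((54/8.314e-3) * (1/302.15 - 1/364.15))
= 38.86

38.86


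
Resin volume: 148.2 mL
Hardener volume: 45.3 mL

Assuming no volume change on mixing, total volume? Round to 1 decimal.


V_total = 148.2 + 45.3 = 193.5 mL

193.5


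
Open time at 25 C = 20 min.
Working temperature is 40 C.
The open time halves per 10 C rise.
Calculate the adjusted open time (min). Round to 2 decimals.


factor = 2^((40 - 25) / 10) = 2.8284
ot = 20 / 2.8284 = 7.07 min

7.07


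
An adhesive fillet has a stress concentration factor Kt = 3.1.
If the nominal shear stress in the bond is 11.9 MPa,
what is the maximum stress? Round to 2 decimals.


Max stress = 11.9 * 3.1 = 36.89 MPa

36.89


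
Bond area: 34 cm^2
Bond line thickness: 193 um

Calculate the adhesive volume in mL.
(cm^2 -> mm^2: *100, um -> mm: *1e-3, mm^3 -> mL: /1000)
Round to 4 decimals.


V = 34*100 * 193*1e-3 / 1000
= 0.6562 mL

0.6562


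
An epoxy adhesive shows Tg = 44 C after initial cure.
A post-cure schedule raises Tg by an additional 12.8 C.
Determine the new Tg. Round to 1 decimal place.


New Tg = 44 + 12.8
= 56.8 C

56.8


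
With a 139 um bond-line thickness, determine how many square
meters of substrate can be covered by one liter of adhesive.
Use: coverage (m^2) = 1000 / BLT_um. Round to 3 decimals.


Coverage = 1000 / 139 = 7.194 m^2

7.194


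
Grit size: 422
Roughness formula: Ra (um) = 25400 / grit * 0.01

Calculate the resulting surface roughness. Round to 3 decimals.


Ra = 25400 / 422 * 0.01
= 0.602 um

0.602


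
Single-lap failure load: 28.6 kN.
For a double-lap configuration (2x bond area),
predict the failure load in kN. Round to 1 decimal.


Failure load = 28.6 * 2 = 57.2 kN

57.2


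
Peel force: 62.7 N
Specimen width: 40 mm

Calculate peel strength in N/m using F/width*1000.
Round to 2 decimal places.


Peel strength = 62.7 / 40 * 1000 = 1567.50 N/m

1567.50


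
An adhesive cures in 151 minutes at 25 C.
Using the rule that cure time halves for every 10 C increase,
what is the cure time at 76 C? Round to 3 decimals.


Factor = 2^((76 - 25) / 10) = 34.2968
Cure time = 151 / 34.2968
= 4.403 minutes

4.403


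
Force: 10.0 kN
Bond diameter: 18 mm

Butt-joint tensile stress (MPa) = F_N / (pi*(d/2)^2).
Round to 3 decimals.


F_N = 10.0 * 1000 = 10000.0 N
A = pi*(9.0)^2 = 254.4690 mm^2
stress = 10000.0 / 254.4690 = 39.298 MPa

39.298


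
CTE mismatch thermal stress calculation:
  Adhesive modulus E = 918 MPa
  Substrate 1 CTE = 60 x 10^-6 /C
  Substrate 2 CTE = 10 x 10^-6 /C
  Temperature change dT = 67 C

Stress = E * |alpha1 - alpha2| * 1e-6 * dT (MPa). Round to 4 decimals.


delta_alpha = |60 - 10| = 50 x 10^-6/C
Stress = 918 * 50e-6 * 67
= 3.0753 MPa

3.0753


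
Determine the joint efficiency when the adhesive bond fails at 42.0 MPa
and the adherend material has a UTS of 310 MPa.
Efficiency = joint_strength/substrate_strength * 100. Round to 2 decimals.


Joint efficiency = 42.0 / 310 * 100
= 13.55%

13.55


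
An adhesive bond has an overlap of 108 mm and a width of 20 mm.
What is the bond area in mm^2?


Bond area = overlap * width
= 108 * 20
= 2160 mm^2

2160


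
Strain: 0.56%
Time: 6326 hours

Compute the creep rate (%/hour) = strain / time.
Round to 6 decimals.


Creep rate = 0.56 / 6326
= 0.000089 %/h

0.000089


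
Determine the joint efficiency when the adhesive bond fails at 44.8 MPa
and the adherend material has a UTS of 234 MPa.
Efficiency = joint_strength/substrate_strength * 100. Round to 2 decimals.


Joint efficiency = 44.8 / 234 * 100
= 19.15%

19.15


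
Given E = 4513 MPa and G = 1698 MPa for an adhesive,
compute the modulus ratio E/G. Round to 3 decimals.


E/G ratio = 4513 / 1698 = 2.658

2.658


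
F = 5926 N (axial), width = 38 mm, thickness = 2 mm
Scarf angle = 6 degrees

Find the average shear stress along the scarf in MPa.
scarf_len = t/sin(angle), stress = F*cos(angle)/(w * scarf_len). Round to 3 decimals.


scarf_len = 2/sin(6 deg) = 19.1335
cos(6 deg) = 0.994522
stress = 5926*0.994522/(38*19.1335) = 8.106 MPa

8.106


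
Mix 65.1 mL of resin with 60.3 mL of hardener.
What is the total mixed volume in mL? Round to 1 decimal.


Total = 65.1 + 60.3 = 125.4 mL

125.4


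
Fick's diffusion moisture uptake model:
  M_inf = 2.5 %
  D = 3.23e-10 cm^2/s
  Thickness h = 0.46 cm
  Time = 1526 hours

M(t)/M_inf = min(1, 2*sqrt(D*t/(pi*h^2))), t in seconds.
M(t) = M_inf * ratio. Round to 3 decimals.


t_sec = 1526 * 3600 = 5493600
ratio = 2*sqrt(3.23e-10*5493600/(pi*0.46^2))
= min(1, 0.103330)
= 0.103330
M(t) = 2.5 * 0.103330 = 0.258 %

0.258


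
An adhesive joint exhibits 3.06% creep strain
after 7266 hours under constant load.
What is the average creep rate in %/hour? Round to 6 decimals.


Creep rate = strain / time
= 3.06 / 7266
= 0.000421 %/h

0.000421


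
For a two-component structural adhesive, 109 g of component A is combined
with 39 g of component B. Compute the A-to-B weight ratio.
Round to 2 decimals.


Weight ratio A:B = 109 / 39
= 2.79

2.79


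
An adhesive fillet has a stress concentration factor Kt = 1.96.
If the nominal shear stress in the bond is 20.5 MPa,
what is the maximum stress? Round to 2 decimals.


Max stress = 20.5 * 1.96 = 40.18 MPa

40.18


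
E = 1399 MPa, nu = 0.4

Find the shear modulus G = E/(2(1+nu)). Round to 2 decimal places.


G = 1399 / (2 * 1.40)
= 499.64 MPa

499.64


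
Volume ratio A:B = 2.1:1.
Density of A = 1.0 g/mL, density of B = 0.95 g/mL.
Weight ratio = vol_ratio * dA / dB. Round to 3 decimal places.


Wt ratio = 2.1 * 1.0 / 0.95
= 2.211

2.211


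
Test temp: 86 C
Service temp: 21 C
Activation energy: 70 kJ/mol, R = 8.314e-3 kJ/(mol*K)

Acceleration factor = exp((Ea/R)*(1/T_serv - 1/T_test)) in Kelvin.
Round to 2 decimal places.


AF = exp((70/0.008314)*(1/294.15 - 1/359.15))
= 177.74

177.74


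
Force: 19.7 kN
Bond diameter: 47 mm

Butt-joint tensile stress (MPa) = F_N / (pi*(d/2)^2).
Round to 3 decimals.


F_N = 19.7 * 1000 = 19700.0 N
A = pi*(23.5)^2 = 1734.9445 mm^2
stress = 19700.0 / 1734.9445 = 11.355 MPa

11.355


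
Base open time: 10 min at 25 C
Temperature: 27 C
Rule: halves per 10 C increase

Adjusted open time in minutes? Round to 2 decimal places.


Acceleration = 2^((27-25)/10) = 1.1487
Open time = 10 / 1.1487 = 8.71 min

8.71


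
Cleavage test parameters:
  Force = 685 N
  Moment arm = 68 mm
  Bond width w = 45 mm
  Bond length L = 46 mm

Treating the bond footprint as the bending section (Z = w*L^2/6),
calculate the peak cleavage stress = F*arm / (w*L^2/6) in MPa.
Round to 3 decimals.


M = 685 * 68 = 46580 N*mm
Z = 45 * 46^2 / 6 = 95220 / 6 mm^3
sigma = M / Z = 6 * 46580 / 95220 = 279480 / 95220
= 2.935 MPa

2.935


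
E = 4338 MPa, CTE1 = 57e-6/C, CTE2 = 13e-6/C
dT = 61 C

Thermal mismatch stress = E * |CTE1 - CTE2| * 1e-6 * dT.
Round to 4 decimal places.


= 4338 * 44e-6 * 61
= 11.6432 MPa

11.6432


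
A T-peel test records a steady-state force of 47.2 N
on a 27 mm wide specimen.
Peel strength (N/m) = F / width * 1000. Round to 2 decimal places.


Peel strength = 47.2 / 27 * 1000
= 1748.15 N/m

1748.15


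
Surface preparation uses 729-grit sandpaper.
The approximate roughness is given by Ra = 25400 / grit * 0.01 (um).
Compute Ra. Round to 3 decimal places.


Ra = 25400 / 729 * 0.01
= 254 / 729
= 0.348 um

0.348


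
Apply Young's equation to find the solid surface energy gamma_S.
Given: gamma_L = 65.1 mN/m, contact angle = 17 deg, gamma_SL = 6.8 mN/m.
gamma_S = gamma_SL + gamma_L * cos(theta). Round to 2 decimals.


theta_rad = 17 * pi/180 = 0.296706
gamma_S = 6.8 + 65.1 * cos(0.296706)
= 69.06 mN/m

69.06


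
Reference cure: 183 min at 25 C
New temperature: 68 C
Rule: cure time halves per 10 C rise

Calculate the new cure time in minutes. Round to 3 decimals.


factor = 2^((68-25)/10) = 19.6983
t_new = 183 / 19.6983 = 9.290 min

9.290


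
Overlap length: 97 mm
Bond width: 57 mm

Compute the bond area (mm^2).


Bond area = 97 * 57 = 5529 mm^2

5529


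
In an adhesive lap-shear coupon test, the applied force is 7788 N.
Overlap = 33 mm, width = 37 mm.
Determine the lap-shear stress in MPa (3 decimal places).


stress = F / (overlap * width)
= 7788 / (33 * 37)
= 6.378 MPa

6.378


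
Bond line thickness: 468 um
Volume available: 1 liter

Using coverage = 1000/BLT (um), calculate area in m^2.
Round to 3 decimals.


1 L = 1e6 mm^3, thickness = 468 um = 0.468 mm
Area = 1e6 / 0.468 mm^2 = (1e6 / 0.468) / 1e6 m^2 = 1000 / 468 m^2
= 2.137 m^2

2.137


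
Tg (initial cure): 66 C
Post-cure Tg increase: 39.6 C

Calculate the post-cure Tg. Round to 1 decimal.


Post-cure Tg = 66 + 39.6 = 105.6 C

105.6


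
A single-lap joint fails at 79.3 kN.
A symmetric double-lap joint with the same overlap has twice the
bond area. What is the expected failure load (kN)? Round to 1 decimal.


Double-lap load = 2 * 79.3 = 158.6 kN

158.6


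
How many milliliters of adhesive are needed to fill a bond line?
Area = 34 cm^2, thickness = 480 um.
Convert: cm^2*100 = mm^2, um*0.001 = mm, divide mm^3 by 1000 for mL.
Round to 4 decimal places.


= (34 * 100) * (480 * 0.001) / 1000
= 1.6320 mL

1.6320


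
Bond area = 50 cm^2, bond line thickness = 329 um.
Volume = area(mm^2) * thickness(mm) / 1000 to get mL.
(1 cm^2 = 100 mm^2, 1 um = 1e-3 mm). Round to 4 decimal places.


area_mm2 = 50 * 100 = 5000
blt_mm = 329 * 1e-3 = 0.329
vol_mm3 = 5000 * 0.329 = 1645.0
vol_mL = 1645.0 / 1000 = 1.6450 mL

1.6450


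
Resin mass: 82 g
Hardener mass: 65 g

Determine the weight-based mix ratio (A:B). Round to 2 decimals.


Ratio = 82 / 65 = 1.26

1.26


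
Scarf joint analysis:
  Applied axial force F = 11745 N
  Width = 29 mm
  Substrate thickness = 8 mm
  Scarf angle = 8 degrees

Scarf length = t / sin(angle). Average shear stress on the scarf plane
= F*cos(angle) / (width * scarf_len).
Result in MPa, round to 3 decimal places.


Scarf length = 8 / sin(8 deg) = 57.4824 mm
cos(8 deg) = 0.990268
Shear = 11745 * 0.990268 / (29 * 57.4824)
= 6.977 MPa

6.977


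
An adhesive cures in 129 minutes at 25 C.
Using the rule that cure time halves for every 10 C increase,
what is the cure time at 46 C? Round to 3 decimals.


Factor = 2^((46 - 25) / 10) = 4.2871
Cure time = 129 / 4.2871
= 30.090 minutes

30.090


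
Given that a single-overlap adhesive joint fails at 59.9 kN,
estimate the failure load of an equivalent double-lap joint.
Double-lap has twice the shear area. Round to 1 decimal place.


Double-lap factor = 2
Expected load = 59.9 * 2 = 119.8 kN

119.8


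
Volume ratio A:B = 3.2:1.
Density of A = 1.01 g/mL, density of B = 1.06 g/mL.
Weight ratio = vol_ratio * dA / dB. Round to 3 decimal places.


Wt ratio = 3.2 * 1.01 / 1.06
= 3.049

3.049


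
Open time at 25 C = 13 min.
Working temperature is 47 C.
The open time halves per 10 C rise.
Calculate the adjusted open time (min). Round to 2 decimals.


factor = 2^((47 - 25) / 10) = 4.5948
ot = 13 / 4.5948 = 2.83 min

2.83


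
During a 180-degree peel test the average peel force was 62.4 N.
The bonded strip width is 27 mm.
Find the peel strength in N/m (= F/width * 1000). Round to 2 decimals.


Peel strength = F/width * 1000
= 62.4 / 27 * 1000
= 2311.11 N/m

2311.11


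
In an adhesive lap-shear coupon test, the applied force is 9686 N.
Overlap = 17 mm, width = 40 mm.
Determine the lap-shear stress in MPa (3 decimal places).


stress = F / (overlap * width)
= 9686 / (17 * 40)
= 14.244 MPa

14.244


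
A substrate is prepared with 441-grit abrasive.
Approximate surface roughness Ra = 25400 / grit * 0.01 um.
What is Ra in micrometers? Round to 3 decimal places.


Ra = 25400 / 441 * 0.01 = 0.576 um

0.576


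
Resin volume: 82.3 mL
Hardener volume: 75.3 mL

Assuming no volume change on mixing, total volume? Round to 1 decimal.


V_total = 82.3 + 75.3 = 157.6 mL

157.6


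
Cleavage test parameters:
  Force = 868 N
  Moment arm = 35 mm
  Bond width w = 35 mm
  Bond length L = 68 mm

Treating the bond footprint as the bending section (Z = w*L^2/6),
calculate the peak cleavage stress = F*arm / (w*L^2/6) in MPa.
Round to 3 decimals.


M = 868 * 35 = 30380 N*mm
Z = 35 * 68^2 / 6 = 161840 / 6 mm^3
sigma = M / Z = 6 * 30380 / 161840 = 182280 / 161840
= 1.126 MPa

1.126


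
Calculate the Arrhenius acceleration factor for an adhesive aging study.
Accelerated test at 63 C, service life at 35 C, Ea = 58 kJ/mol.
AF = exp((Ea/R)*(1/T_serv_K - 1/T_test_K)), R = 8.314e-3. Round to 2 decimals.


T_test = 336.15 K, T_serv = 308.15 K
Ea/R = 58 / 0.008314 = 6976.18
AF = exp(6976.18 * (1/308.15 - 1/336.15))
= 6.59

6.59


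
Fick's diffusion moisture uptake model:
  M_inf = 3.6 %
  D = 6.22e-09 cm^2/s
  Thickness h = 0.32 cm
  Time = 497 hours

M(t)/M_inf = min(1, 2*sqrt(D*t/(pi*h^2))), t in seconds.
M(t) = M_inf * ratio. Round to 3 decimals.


t_sec = 497 * 3600 = 1789200
ratio = 2*sqrt(6.22e-09*1789200/(pi*0.32^2))
= min(1, 0.371989)
= 0.371989
M(t) = 3.6 * 0.371989 = 1.339 %

1.339


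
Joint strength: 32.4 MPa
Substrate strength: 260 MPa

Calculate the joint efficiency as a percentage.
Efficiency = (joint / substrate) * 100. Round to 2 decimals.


Efficiency = (32.4 / 260) * 100 = 12.46%

12.46


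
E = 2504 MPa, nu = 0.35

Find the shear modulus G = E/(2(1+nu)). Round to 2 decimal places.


G = 2504 / (2 * 1.35)
= 927.41 MPa

927.41


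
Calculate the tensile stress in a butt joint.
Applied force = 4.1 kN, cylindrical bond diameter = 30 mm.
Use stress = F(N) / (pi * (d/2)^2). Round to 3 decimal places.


A = pi * 15.0^2 = 706.8583 mm^2
sigma = 4100.0 / 706.8583 = 5.800 MPa

5.800


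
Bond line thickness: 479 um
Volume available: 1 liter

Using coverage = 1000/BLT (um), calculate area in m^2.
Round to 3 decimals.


1 L = 1e6 mm^3, thickness = 479 um = 0.479 mm
Area = 1e6 / 0.479 mm^2 = (1e6 / 0.479) / 1e6 m^2 = 1000 / 479 m^2
= 2.088 m^2

2.088


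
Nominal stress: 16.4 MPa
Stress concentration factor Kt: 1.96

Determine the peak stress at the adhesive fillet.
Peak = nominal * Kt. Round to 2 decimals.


Peak stress = 16.4 * 1.96
= 32.14 MPa

32.14


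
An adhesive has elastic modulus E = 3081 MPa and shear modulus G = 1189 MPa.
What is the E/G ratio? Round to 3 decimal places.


E/G = 3081 / 1189 = 2.591

2.591


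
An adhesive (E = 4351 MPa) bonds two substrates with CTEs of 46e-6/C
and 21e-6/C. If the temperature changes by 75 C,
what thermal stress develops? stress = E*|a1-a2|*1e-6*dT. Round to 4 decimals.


Stress = 4351 * |46 - 21| * 1e-6 * 75
= 8.1581 MPa

8.1581


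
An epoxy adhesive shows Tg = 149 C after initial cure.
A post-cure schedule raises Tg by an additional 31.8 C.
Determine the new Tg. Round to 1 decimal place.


New Tg = 149 + 31.8
= 180.8 C

180.8


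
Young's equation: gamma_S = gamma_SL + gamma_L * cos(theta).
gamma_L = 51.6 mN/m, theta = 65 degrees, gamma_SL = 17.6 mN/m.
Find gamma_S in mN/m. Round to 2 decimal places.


cos(65 deg) = 0.422618
gamma_S = 17.6 + 51.6 * 0.422618
= 39.41 mN/m

39.41


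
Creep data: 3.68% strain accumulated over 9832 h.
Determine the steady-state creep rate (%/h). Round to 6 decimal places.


Rate = 3.68 / 9832 = 0.000374 %/h

0.000374


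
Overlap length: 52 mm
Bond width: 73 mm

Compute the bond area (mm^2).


Bond area = 52 * 73 = 3796 mm^2

3796


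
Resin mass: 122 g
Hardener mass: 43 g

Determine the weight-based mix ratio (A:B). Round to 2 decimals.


Ratio = 122 / 43 = 2.84

2.84


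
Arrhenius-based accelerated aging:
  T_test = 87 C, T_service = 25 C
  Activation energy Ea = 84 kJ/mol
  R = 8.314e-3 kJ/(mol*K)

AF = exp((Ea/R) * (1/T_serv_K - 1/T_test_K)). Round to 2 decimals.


T_test_K = 360.15, T_serv_K = 298.15
AF = exp((84/8.314e-3) * (1/298.15 - 1/360.15))
= 341.61

341.61


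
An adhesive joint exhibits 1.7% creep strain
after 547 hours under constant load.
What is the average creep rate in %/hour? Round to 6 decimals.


Creep rate = strain / time
= 1.7 / 547
= 0.003108 %/h

0.003108


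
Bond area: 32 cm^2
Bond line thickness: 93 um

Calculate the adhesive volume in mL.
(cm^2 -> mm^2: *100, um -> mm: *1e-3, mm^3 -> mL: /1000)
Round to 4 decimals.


V = 32*100 * 93*1e-3 / 1000
= 0.2976 mL

0.2976


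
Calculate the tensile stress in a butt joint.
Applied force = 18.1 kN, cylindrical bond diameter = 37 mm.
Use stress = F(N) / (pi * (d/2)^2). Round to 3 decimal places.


A = pi * 18.5^2 = 1075.2101 mm^2
sigma = 18100.0 / 1075.2101 = 16.834 MPa

16.834


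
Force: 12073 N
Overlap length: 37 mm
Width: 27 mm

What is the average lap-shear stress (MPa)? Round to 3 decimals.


Average shear stress = F / (overlap * width)
= 12073 / (37 * 27)
= 12.085 MPa

12.085


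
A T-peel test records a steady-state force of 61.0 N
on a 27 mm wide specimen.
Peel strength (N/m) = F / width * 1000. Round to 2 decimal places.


Peel strength = 61.0 / 27 * 1000
= 2259.26 N/m

2259.26


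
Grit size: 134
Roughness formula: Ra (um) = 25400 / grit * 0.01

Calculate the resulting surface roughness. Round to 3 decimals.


Ra = 25400 / 134 * 0.01
= 1.896 um

1.896


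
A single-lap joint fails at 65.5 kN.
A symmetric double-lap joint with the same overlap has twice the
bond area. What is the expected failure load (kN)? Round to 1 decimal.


Double-lap load = 2 * 65.5 = 131.0 kN

131.0


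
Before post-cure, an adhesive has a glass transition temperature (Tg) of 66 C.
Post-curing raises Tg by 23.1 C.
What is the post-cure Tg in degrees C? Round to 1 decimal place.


Tg_post = Tg_base + delta_Tg
= 66 + 23.1
= 89.1 C

89.1


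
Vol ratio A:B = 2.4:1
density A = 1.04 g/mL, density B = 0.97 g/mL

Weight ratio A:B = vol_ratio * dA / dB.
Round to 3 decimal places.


Weight ratio = 2.4 * 1.04 / 0.97
= 2.573

2.573


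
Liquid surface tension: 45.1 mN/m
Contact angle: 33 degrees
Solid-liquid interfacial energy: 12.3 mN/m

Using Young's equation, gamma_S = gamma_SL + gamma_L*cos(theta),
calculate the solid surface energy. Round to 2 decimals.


gamma_S = 12.3 + 45.1 * cos(33)
= 50.12 mN/m

50.12


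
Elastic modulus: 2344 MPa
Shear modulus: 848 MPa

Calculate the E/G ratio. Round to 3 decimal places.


E / G = 2344 / 848 = 2.764

2.764


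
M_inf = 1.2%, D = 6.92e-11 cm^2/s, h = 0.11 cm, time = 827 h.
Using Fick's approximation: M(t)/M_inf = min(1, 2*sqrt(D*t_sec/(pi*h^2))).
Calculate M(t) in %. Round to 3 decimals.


t = 2977200 s
ratio = min(1, 2*sqrt(6.92e-11*2977200/(pi*0.0121)))
= 0.147238
M(t) = 1.2 * 0.147238 = 0.177%

0.177


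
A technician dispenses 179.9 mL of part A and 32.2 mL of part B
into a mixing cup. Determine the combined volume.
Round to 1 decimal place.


Combined volume = 179.9 + 32.2
= 212.1 mL

212.1


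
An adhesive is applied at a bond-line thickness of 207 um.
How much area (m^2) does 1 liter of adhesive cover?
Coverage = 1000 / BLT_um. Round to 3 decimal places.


Coverage = 1000 / 207 = 4.831 m^2

4.831


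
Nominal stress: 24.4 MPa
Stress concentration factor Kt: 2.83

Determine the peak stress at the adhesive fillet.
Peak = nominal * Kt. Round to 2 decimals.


Peak stress = 24.4 * 2.83
= 69.05 MPa

69.05


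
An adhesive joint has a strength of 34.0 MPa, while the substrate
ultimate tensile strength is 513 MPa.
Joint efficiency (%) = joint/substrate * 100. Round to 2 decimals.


Efficiency = 34.0 / 513 * 100
= 6.63%

6.63


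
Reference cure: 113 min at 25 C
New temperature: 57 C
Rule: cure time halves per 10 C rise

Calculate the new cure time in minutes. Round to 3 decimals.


factor = 2^((57-25)/10) = 9.1896
t_new = 113 / 9.1896 = 12.297 min

12.297


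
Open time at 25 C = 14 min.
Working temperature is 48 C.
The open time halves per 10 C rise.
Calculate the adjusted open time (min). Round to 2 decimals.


factor = 2^((48 - 25) / 10) = 4.9246
ot = 14 / 4.9246 = 2.84 min

2.84


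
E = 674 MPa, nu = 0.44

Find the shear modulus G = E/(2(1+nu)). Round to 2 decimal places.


G = 674 / (2 * 1.44)
= 234.03 MPa

234.03


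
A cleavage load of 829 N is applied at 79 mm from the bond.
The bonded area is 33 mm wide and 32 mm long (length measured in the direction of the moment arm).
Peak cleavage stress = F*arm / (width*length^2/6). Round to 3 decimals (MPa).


Moment = 829 * 79 = 65491 N*mm
Section modulus = 33 * 1024 / 6 = 33792 / 6 mm^3
Stress = 65491 / (33792 / 6) = 392946 / 33792
= 11.628 MPa

11.628


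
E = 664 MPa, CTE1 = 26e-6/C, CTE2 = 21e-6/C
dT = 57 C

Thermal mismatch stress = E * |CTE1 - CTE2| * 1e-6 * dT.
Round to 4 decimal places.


= 664 * 5e-6 * 57
= 0.1892 MPa

0.1892


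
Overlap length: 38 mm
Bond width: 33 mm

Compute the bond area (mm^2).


Bond area = 38 * 33 = 1254 mm^2

1254


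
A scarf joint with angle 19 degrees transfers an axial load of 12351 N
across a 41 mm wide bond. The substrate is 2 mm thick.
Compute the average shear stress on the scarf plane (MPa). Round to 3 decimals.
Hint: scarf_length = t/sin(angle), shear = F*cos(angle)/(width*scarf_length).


scarf_length = 2 / sin(19 deg) = 6.1431 mm
cos(19 deg) = 0.945519
shear stress = 12351 * 0.945519 / (41 * 6.1431)
= 46.366 MPa

46.366


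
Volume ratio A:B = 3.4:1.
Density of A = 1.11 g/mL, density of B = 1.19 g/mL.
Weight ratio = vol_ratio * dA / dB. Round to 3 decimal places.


Wt ratio = 3.4 * 1.11 / 1.19
= 3.171

3.171


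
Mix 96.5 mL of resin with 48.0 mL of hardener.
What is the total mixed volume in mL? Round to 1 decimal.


Total = 96.5 + 48.0 = 144.5 mL

144.5


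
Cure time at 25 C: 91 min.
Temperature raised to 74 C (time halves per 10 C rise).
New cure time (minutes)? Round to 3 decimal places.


Acceleration factor = 2^(49/10) = 29.8571
New time = 91 / 29.8571 = 3.048 min

3.048


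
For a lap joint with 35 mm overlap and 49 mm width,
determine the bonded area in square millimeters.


Area = 35 * 49 = 1715 mm^2

1715


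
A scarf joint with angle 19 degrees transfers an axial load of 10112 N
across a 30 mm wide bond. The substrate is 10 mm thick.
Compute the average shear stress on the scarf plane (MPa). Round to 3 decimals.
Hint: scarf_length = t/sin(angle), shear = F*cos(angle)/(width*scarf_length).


scarf_length = 10 / sin(19 deg) = 30.7155 mm
cos(19 deg) = 0.945519
shear stress = 10112 * 0.945519 / (30 * 30.7155)
= 10.376 MPa

10.376


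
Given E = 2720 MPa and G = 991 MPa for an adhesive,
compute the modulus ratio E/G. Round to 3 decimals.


E/G ratio = 2720 / 991 = 2.745

2.745


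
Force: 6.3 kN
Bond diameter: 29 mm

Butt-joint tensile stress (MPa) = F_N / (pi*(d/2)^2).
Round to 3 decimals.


F_N = 6.3 * 1000 = 6300.0 N
A = pi*(14.5)^2 = 660.5199 mm^2
stress = 6300.0 / 660.5199 = 9.538 MPa

9.538


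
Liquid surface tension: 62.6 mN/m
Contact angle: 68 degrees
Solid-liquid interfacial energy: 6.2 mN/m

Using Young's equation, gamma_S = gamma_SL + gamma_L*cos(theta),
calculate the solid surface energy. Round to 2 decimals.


gamma_S = 6.2 + 62.6 * cos(68)
= 29.65 mN/m

29.65


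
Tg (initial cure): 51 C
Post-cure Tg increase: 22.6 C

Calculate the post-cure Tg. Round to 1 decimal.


Post-cure Tg = 51 + 22.6 = 73.6 C

73.6


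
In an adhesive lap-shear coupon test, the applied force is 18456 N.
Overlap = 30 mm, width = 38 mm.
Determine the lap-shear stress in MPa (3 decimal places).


stress = F / (overlap * width)
= 18456 / (30 * 38)
= 16.189 MPa

16.189


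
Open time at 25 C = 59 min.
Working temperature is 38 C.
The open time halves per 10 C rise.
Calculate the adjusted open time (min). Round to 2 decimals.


factor = 2^((38 - 25) / 10) = 2.4623
ot = 59 / 2.4623 = 23.96 min

23.96


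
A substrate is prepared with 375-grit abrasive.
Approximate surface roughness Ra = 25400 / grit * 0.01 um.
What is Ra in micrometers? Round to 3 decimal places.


Ra = 25400 / 375 * 0.01 = 0.677 um

0.677


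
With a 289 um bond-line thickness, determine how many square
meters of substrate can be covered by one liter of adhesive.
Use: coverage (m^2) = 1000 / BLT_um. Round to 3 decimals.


Coverage = 1000 / 289 = 3.460 m^2

3.460


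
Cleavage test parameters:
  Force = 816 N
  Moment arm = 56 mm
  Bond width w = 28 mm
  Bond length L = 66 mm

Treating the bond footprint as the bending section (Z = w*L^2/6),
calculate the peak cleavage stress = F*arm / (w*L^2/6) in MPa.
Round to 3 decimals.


M = 816 * 56 = 45696 N*mm
Z = 28 * 66^2 / 6 = 121968 / 6 mm^3
sigma = M / Z = 6 * 45696 / 121968 = 274176 / 121968
= 2.248 MPa

2.248


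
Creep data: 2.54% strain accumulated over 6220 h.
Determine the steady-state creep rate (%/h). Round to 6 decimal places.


Rate = 2.54 / 6220 = 0.000408 %/h

0.000408


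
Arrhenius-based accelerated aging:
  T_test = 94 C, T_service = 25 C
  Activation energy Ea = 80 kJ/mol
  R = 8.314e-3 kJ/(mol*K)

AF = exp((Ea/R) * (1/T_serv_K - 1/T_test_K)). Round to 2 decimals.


T_test_K = 367.15, T_serv_K = 298.15
AF = exp((80/8.314e-3) * (1/298.15 - 1/367.15))
= 430.64

430.64


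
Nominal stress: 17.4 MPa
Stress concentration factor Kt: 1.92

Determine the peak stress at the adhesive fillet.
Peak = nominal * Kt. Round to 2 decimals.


Peak stress = 17.4 * 1.92
= 33.41 MPa

33.41


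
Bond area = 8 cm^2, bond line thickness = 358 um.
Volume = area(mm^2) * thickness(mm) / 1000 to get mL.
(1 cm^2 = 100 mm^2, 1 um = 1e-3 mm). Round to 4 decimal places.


area_mm2 = 8 * 100 = 800
blt_mm = 358 * 1e-3 = 0.358
vol_mm3 = 800 * 0.358 = 286.4
vol_mL = 286.4 / 1000 = 0.2864 mL

0.2864


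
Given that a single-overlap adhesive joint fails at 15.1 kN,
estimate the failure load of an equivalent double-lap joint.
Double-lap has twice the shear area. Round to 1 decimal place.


Double-lap factor = 2
Expected load = 15.1 * 2 = 30.2 kN

30.2


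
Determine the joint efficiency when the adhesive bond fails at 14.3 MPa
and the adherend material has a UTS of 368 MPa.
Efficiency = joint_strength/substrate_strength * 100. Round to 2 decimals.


Joint efficiency = 14.3 / 368 * 100
= 3.89%

3.89


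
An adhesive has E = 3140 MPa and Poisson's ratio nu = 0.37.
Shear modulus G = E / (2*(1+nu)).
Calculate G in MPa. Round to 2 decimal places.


G = 3140 / (2*(1+0.37))
= 3140 / 2.74
= 1145.99 MPa

1145.99


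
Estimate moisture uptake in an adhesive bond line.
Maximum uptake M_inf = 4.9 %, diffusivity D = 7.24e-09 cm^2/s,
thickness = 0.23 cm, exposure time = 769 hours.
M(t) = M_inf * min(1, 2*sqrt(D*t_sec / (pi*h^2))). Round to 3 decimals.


Convert time: 769 h = 2768400 s
ratio = min(1, 2*sqrt(7.24e-09*2768400/(pi*0.23^2)))
= 0.694562
M(t) = 4.9 * 0.694562 = 3.403%

3.403


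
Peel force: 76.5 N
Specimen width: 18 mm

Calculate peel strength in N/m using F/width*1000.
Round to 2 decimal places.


Peel strength = 76.5 / 18 * 1000 = 4250.00 N/m

4250.00


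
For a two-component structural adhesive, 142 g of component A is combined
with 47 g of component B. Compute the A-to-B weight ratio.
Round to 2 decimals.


Weight ratio A:B = 142 / 47
= 3.02

3.02


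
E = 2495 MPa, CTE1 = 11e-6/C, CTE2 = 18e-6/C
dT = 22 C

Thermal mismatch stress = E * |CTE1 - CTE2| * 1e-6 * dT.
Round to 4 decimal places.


= 2495 * 7e-6 * 22
= 0.3842 MPa

0.3842


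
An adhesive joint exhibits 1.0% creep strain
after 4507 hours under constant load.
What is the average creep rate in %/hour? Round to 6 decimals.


Creep rate = strain / time
= 1.0 / 4507
= 0.000222 %/h

0.000222


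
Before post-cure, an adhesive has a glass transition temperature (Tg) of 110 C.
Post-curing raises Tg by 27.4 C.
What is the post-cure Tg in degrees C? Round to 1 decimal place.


Tg_post = Tg_base + delta_Tg
= 110 + 27.4
= 137.4 C

137.4


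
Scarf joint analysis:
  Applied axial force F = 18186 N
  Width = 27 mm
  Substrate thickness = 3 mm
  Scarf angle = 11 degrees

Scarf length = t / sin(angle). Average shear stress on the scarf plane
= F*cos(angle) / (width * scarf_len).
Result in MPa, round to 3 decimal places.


Scarf length = 3 / sin(11 deg) = 15.7225 mm
cos(11 deg) = 0.981627
Shear = 18186 * 0.981627 / (27 * 15.7225)
= 42.053 MPa

42.053


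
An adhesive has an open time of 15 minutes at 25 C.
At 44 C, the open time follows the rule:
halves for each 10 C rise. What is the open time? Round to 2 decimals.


Factor = 2^((44-25)/10) = 3.7321
Open time = 15 / 3.7321 = 4.02 min

4.02


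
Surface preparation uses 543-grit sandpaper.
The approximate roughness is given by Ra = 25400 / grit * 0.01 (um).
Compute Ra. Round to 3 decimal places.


Ra = 25400 / 543 * 0.01
= 254 / 543
= 0.468 um

0.468


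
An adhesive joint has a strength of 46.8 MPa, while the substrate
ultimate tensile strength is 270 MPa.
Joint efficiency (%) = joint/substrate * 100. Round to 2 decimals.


Efficiency = 46.8 / 270 * 100
= 17.33%

17.33


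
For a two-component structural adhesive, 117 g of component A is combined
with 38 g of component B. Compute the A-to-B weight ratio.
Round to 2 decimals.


Weight ratio A:B = 117 / 38
= 3.08

3.08


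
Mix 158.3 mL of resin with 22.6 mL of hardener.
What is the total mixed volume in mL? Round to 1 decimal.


Total = 158.3 + 22.6 = 180.9 mL

180.9


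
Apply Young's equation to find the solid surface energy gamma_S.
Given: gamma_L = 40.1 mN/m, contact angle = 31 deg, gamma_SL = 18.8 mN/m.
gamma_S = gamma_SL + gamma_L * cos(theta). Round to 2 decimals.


theta_rad = 31 * pi/180 = 0.541052
gamma_S = 18.8 + 40.1 * cos(0.541052)
= 53.17 mN/m

53.17


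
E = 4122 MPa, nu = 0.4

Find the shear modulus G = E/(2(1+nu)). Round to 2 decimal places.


G = 4122 / (2 * 1.40)
= 1472.14 MPa

1472.14


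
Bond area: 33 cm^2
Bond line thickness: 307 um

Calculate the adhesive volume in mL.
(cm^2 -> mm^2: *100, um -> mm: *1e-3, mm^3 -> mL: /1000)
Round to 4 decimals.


V = 33*100 * 307*1e-3 / 1000
= 1.0131 mL

1.0131


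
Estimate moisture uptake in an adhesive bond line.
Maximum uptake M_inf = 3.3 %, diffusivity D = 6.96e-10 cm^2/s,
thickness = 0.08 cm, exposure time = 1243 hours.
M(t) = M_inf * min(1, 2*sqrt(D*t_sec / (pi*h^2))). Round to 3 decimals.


Convert time: 1243 h = 4474800 s
ratio = min(1, 2*sqrt(6.96e-10*4474800/(pi*0.08^2)))
= 0.787148
M(t) = 3.3 * 0.787148 = 2.598%

2.598


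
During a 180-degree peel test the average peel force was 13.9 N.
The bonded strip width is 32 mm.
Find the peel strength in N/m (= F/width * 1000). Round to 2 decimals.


Peel strength = F/width * 1000
= 13.9 / 32 * 1000
= 434.38 N/m

434.38


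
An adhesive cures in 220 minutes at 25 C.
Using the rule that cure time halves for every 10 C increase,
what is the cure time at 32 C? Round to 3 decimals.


Factor = 2^((32 - 25) / 10) = 1.6245
Cure time = 220 / 1.6245
= 135.426 minutes

135.426


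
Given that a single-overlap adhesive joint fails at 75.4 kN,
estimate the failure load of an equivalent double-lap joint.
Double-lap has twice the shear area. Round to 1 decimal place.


Double-lap factor = 2
Expected load = 75.4 * 2 = 150.8 kN

150.8


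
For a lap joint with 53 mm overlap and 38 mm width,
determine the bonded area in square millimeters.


Area = 53 * 38 = 2014 mm^2

2014


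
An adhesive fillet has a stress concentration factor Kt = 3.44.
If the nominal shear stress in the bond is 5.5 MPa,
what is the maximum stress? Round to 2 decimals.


Max stress = 5.5 * 3.44 = 18.92 MPa

18.92


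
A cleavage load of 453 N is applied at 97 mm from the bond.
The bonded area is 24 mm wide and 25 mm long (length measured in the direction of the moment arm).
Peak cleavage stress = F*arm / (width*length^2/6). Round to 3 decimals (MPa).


Moment = 453 * 97 = 43941 N*mm
Section modulus = 24 * 625 / 6 = 15000 / 6 mm^3
Stress = 43941 / (15000 / 6) = 263646 / 15000
= 17.576 MPa

17.576


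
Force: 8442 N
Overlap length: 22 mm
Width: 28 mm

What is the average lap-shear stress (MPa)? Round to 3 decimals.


Average shear stress = F / (overlap * width)
= 8442 / (22 * 28)
= 13.705 MPa

13.705


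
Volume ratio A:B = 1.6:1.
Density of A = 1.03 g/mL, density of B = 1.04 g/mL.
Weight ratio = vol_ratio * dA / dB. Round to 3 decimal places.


Wt ratio = 1.6 * 1.03 / 1.04
= 1.585

1.585


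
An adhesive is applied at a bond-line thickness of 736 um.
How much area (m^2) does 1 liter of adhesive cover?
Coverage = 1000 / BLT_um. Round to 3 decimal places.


Coverage = 1000 / 736 = 1.359 m^2

1.359


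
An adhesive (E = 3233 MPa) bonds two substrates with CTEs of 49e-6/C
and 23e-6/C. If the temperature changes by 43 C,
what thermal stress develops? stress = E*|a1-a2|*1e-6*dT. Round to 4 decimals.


Stress = 3233 * |49 - 23| * 1e-6 * 43
= 3.6145 MPa

3.6145


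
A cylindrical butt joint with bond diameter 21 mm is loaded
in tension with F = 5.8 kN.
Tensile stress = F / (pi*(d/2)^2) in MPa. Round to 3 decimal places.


Area = pi * (21/2)^2 = 346.3606 mm^2
Stress = 5.8*1000 / 346.3606
= 16.746 MPa

16.746


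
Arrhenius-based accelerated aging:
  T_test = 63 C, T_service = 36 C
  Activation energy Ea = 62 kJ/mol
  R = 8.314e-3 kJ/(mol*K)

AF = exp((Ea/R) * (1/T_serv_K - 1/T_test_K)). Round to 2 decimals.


T_test_K = 336.15, T_serv_K = 309.15
AF = exp((62/8.314e-3) * (1/309.15 - 1/336.15))
= 6.94

6.94


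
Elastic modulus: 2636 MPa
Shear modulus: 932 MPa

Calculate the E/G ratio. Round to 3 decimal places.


E / G = 2636 / 932 = 2.828

2.828


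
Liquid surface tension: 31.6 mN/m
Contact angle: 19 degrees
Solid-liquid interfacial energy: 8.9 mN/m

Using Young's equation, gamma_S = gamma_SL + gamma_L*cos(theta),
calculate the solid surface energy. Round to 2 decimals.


gamma_S = 8.9 + 31.6 * cos(19)
= 38.78 mN/m

38.78


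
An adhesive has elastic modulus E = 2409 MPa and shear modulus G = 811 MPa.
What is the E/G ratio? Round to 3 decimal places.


E/G = 2409 / 811 = 2.970

2.970


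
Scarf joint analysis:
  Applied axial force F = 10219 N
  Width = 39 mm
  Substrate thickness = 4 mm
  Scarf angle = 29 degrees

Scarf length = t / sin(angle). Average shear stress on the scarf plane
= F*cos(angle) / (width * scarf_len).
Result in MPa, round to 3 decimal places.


Scarf length = 4 / sin(29 deg) = 8.2507 mm
cos(29 deg) = 0.874620
Shear = 10219 * 0.874620 / (39 * 8.2507)
= 27.776 MPa

27.776


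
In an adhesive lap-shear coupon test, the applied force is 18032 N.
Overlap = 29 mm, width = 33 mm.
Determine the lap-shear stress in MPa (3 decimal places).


stress = F / (overlap * width)
= 18032 / (29 * 33)
= 18.842 MPa

18.842


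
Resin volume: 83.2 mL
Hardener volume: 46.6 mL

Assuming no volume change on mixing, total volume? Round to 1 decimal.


V_total = 83.2 + 46.6 = 129.8 mL

129.8


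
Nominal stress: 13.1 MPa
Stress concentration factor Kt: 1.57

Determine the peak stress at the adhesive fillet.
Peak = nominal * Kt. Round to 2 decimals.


Peak stress = 13.1 * 1.57
= 20.57 MPa

20.57


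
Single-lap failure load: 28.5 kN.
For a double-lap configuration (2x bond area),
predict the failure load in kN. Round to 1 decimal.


Failure load = 28.5 * 2 = 57.0 kN

57.0


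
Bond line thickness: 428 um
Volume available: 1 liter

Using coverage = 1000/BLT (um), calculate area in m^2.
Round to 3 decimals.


1 L = 1e6 mm^3, thickness = 428 um = 0.428 mm
Area = 1e6 / 0.428 mm^2 = (1e6 / 0.428) / 1e6 m^2 = 1000 / 428 m^2
= 2.336 m^2

2.336


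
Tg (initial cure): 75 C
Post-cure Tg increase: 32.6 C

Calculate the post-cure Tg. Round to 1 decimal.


Post-cure Tg = 75 + 32.6 = 107.6 C

107.6


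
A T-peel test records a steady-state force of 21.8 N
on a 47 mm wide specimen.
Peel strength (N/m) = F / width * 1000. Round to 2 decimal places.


Peel strength = 21.8 / 47 * 1000
= 463.83 N/m

463.83


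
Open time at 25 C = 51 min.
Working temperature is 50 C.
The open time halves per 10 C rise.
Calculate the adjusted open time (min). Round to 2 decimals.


factor = 2^((50 - 25) / 10) = 5.6569
ot = 51 / 5.6569 = 9.02 min

9.02


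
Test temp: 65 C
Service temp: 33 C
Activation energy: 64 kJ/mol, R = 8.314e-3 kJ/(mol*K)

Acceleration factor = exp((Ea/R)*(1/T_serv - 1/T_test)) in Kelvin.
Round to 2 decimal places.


AF = exp((64/0.008314)*(1/306.15 - 1/338.15))
= 10.80

10.80


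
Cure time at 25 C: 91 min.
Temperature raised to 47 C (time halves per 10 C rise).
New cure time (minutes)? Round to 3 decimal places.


Acceleration factor = 2^(22/10) = 4.5948
New time = 91 / 4.5948 = 19.805 min

19.805


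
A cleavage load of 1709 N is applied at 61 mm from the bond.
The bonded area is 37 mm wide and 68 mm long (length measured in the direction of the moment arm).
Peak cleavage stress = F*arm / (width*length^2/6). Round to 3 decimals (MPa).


Moment = 1709 * 61 = 104249 N*mm
Section modulus = 37 * 4624 / 6 = 171088 / 6 mm^3
Stress = 104249 / (171088 / 6) = 625494 / 171088
= 3.656 MPa

3.656


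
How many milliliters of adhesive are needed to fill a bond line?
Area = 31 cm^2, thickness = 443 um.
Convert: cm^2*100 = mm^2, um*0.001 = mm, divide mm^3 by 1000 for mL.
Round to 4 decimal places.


= (31 * 100) * (443 * 0.001) / 1000
= 1.3733 mL

1.3733


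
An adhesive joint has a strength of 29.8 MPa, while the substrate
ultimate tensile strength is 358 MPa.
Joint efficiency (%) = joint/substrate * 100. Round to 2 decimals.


Efficiency = 29.8 / 358 * 100
= 8.32%

8.32


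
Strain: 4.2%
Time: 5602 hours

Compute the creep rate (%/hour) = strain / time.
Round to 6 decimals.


Creep rate = 4.2 / 5602
= 0.000750 %/h

0.000750


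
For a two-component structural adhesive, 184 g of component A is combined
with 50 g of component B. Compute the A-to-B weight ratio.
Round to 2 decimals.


Weight ratio A:B = 184 / 50
= 3.68

3.68


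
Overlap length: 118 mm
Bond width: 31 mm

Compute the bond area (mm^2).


Bond area = 118 * 31 = 3658 mm^2

3658


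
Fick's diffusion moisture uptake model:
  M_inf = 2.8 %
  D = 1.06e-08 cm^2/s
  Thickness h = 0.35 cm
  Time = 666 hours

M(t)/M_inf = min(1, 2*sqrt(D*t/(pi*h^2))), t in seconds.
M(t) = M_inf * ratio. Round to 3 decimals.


t_sec = 666 * 3600 = 2397600
ratio = 2*sqrt(1.06e-08*2397600/(pi*0.35^2))
= min(1, 0.513959)
= 0.513959
M(t) = 2.8 * 0.513959 = 1.439 %

1.439


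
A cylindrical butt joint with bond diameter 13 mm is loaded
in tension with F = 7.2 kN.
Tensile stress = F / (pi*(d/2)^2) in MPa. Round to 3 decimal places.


Area = pi * (13/2)^2 = 132.7323 mm^2
Stress = 7.2*1000 / 132.7323
= 54.245 MPa

54.245


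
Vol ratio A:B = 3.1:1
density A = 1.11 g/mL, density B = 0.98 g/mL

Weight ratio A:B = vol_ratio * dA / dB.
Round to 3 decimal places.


Weight ratio = 3.1 * 1.11 / 0.98
= 3.511

3.511


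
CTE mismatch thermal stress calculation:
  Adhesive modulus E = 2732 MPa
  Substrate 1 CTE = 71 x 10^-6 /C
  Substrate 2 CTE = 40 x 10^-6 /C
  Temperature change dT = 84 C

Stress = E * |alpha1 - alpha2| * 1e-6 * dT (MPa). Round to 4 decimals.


delta_alpha = |71 - 40| = 31 x 10^-6/C
Stress = 2732 * 31e-6 * 84
= 7.1141 MPa

7.1141


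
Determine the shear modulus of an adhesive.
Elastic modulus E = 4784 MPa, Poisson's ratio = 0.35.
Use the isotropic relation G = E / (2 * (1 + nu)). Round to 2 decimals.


G = 4784 / (2*(1+0.35)) = 4784 / 2.70
= 1771.85 MPa

1771.85
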